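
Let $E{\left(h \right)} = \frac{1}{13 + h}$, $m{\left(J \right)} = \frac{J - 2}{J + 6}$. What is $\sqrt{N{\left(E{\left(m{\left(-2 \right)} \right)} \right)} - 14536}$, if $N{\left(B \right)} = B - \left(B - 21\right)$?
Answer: $i \sqrt{14515} \approx 120.48 i$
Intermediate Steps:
$m{\left(J \right)} = \frac{-2 + J}{6 + J}$
$N{\left(B \right)} = 21$ ($N{\left(B \right)} = B - \left(-21 + B\right) = 21$)
$\sqrt{N{\left(E{\left(m{\left(-2 \right)} \right)} \right)} - 14536} = \sqrt{21 - 14536} = \sqrt{-14515} = i \sqrt{14515}$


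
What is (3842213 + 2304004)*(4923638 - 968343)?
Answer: 24310101369015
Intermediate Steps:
(3842213 + 2304004)*(4923638 - 968343) = 6146217*3955295 = 24310101369015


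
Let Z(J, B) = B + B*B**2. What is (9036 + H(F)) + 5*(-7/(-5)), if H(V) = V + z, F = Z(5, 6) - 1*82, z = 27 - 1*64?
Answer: 9146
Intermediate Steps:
z = -37 (z = 27 - 64 = -37)
Z(J, B) = B + B**3
F = 140 (F = (6 + 6**3) - 1*82 = (6 + 216) - 82 = 222 - 82 = 140)
H(V) = -37 + V (H(V) = V - 37 = -37 + V)
(9036 + H(F)) + 5*(-7/(-5)) = (9036 + (-37 + 140)) + 5*(-7/(-5)) = (9036 + 103) + 5*(-7*(-1/5)) = 9139 + 5*(7/5) = 9139 + 7 = 9146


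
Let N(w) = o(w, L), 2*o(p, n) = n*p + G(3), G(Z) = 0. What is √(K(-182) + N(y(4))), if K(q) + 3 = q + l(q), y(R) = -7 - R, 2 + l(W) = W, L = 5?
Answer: I*√1586/2 ≈ 19.912*I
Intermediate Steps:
l(W) = -2 + W
K(q) = -5 + 2*q (K(q) = -3 + (q + (-2 + q)) = -3 + (-2 + 2*q) = -5 + 2*q)
o(p, n) = n*p/2 (o(p, n) = (n*p + 0)/2 = (n*p)/2 = n*p/2)
N(w) = 5*w/2 (N(w) = (½)*5*w = 5*w/2)
√(K(-182) + N(y(4))) = √((-5 + 2*(-182)) + 5*(-7 - 1*4)/2) = √((-5 - 364) + 5*(-7 - 4)/2) = √(-369 + (5/2)*(-11)) = √(-369 - 55/2) = √(-793/2) = I*√1586/2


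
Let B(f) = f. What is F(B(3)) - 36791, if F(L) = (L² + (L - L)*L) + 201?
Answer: -36581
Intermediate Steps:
F(L) = 201 + L² (F(L) = (L² + 0*L) + 201 = (L² + 0) + 201 = L² + 201 = 201 + L²)
F(B(3)) - 36791 = (201 + 3²) - 36791 = (201 + 9) - 36791 = 210 - 36791 = -36581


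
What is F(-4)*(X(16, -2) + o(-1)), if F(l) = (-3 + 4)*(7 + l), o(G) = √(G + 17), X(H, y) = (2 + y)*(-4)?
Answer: 12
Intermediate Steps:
X(H, y) = -8 - 4*y
o(G) = √(17 + G)
F(l) = 7 + l (F(l) = 1*(7 + l) = 7 + l)
F(-4)*(X(16, -2) + o(-1)) = (7 - 4)*((-8 - 4*(-2)) + √(17 - 1)) = 3*((-8 + 8) + √16) = 3*(0 + 4) = 3*4 = 12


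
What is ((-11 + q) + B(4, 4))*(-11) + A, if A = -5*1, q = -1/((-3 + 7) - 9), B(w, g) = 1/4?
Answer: 2221/20 ≈ 111.05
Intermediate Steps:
B(w, g) = 1/4 (B(w, g) = 1*(1/4) = 1/4)
q = 1/5 (q = -1/(4 - 9) = -1/(-5) = -1*(-1/5) = 1/5 ≈ 0.20000)
A = -5
((-11 + q) + B(4, 4))*(-11) + A = ((-11 + 1/5) + 1/4)*(-11) - 5 = (-54/5 + 1/4)*(-11) - 5 = -211/20*(-11) - 5 = 2321/20 - 5 = 2221/20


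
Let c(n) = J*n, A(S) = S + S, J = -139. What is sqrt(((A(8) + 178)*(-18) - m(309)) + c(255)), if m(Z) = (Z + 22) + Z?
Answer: I*sqrt(39577) ≈ 198.94*I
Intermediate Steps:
m(Z) = 22 + 2*Z (m(Z) = (22 + Z) + Z = 22 + 2*Z)
A(S) = 2*S
c(n) = -139*n
sqrt(((A(8) + 178)*(-18) - m(309)) + c(255)) = sqrt(((2*8 + 178)*(-18) - (22 + 2*309)) - 139*255) = sqrt(((16 + 178)*(-18) - (22 + 618)) - 35445) = sqrt((194*(-18) - 1*640) - 35445) = sqrt((-3492 - 640) - 35445) = sqrt(-4132 - 35445) = sqrt(-39577) = I*sqrt(39577)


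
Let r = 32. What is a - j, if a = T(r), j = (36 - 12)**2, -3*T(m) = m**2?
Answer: -2752/3 ≈ -917.33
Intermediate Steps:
T(m) = -m**2/3
j = 576 (j = 24**2 = 576)
a = -1024/3 (a = -1/3*32**2 = -1/3*1024 = -1024/3 ≈ -341.33)
a - j = -1024/3 - 1*576 = -1024/3 - 576 = -2752/3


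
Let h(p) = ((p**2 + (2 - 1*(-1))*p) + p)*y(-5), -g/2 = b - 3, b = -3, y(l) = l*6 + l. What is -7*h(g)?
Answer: 47040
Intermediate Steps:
y(l) = 7*l (y(l) = 6*l + l = 7*l)
g = 12 (g = -2*(-3 - 3) = -2*(-6) = 12)
h(p) = -140*p - 35*p**2 (h(p) = ((p**2 + (2 - 1*(-1))*p) + p)*(7*(-5)) = ((p**2 + (2 + 1)*p) + p)*(-35) = ((p**2 + 3*p) + p)*(-35) = (p**2 + 4*p)*(-35) = -140*p - 35*p**2)
-7*h(g) = -(-245)*12*(4 + 12) = -(-245)*12*16 = -7*(-6720) = 47040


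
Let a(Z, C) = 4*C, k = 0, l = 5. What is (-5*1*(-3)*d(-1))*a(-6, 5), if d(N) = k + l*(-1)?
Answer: -1500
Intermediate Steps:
d(N) = -5 (d(N) = 0 + 5*(-1) = 0 - 5 = -5)
(-5*1*(-3)*d(-1))*a(-6, 5) = (-5*1*(-3)*(-5))*(4*5) = -(-15)*(-5)*20 = -5*15*20 = -75*20 = -1500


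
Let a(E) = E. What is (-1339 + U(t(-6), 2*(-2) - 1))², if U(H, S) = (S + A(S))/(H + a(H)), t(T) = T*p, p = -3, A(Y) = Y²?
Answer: 145106116/81 ≈ 1.7914e+6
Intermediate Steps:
t(T) = -3*T (t(T) = T*(-3) = -3*T)
U(H, S) = (S + S²)/(2*H) (U(H, S) = (S + S²)/(H + H) = (S + S²)/((2*H)) = (S + S²)*(1/(2*H)) = (S + S²)/(2*H))
(-1339 + U(t(-6), 2*(-2) - 1))² = (-1339 + (2*(-2) - 1)*(1 + (2*(-2) - 1))/(2*((-3*(-6)))))² = (-1339 + (½)*(-4 - 1)*(1 + (-4 - 1))/18)² = (-1339 + (½)*(-5)*(1/18)*(1 - 5))² = (-1339 + (½)*(-5)*(1/18)*(-4))² = (-1339 + 5/9)² = (-12046/9)² = 145106116/81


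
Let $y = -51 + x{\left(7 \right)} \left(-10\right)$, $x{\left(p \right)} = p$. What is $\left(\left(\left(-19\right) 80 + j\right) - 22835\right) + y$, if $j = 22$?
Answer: $-24454$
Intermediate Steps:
$y = -121$ ($y = -51 + 7 \left(-10\right) = -51 - 70 = -121$)
$\left(\left(\left(-19\right) 80 + j\right) - 22835\right) + y = \left(\left(\left(-19\right) 80 + 22\right) - 22835\right) - 121 = \left(\left(-1520 + 22\right) - 22835\right) - 121 = \left(-1498 - 22835\right) - 121 = -24333 - 121 = -24454$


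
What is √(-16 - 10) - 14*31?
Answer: -434 + I*√26 ≈ -434.0 + 5.099*I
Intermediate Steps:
√(-16 - 10) - 14*31 = √(-26) - 434 = I*√26 - 434 = -434 + I*√26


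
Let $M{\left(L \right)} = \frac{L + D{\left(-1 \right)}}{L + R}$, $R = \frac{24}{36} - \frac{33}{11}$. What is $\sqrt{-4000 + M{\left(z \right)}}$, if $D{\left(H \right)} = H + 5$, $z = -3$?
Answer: $\frac{i \sqrt{64003}}{4} \approx 63.247 i$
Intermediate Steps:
$D{\left(H \right)} = 5 + H$
$R = - \frac{7}{3}$ ($R = 24 \cdot \frac{1}{36} - 3 = \frac{2}{3} - 3 = - \frac{7}{3} \approx -2.3333$)
$M{\left(L \right)} = \frac{4 + L}{- \frac{7}{3} + L}$ ($M{\left(L \right)} = \frac{L + \left(5 - 1\right)}{L - \frac{7}{3}} = \frac{L + 4}{- \frac{7}{3} + L} = \frac{4 + L}{- \frac{7}{3} + L}$)
$\sqrt{-4000 + M{\left(z \right)}} = \sqrt{-4000 + \frac{3 \left(4 - 3\right)}{-7 + 3 \left(-3\right)}} = \sqrt{-4000 + 3 \frac{1}{-7 - 9} \cdot 1} = \sqrt{-4000 + 3 \frac{1}{-16} \cdot 1} = \sqrt{-4000 + 3 \left(- \frac{1}{16}\right) 1} = \sqrt{-4000 - \frac{3}{16}} = \sqrt{- \frac{64003}{16}} = \frac{i \sqrt{64003}}{4}$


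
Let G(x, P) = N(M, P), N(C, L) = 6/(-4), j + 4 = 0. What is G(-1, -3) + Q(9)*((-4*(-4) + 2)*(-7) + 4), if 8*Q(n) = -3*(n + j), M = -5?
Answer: 909/4 ≈ 227.25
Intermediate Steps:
j = -4 (j = -4 + 0 = -4)
N(C, L) = -3/2 (N(C, L) = 6*(-¼) = -3/2)
G(x, P) = -3/2
Q(n) = 3/2 - 3*n/8 (Q(n) = (-3*(n - 4))/8 = (-3*(-4 + n))/8 = (12 - 3*n)/8 = 3/2 - 3*n/8)
G(-1, -3) + Q(9)*((-4*(-4) + 2)*(-7) + 4) = -3/2 + (3/2 - 3/8*9)*((-4*(-4) + 2)*(-7) + 4) = -3/2 + (3/2 - 27/8)*((16 + 2)*(-7) + 4) = -3/2 - 15*(18*(-7) + 4)/8 = -3/2 - 15*(-126 + 4)/8 = -3/2 - 15/8*(-122) = -3/2 + 915/4 = 909/4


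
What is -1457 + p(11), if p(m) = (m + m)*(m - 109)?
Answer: -3613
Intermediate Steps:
p(m) = 2*m*(-109 + m) (p(m) = (2*m)*(-109 + m) = 2*m*(-109 + m))
-1457 + p(11) = -1457 + 2*11*(-109 + 11) = -1457 + 2*11*(-98) = -1457 - 2156 = -3613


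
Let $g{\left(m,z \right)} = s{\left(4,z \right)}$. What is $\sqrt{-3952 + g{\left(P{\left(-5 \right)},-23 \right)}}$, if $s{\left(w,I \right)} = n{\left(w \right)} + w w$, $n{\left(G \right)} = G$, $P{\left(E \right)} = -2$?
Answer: $2 i \sqrt{983} \approx 62.706 i$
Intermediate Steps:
$s{\left(w,I \right)} = w + w^{2}$ ($s{\left(w,I \right)} = w + w w = w + w^{2}$)
$g{\left(m,z \right)} = 20$ ($g{\left(m,z \right)} = 4 \left(1 + 4\right) = 4 \cdot 5 = 20$)
$\sqrt{-3952 + g{\left(P{\left(-5 \right)},-23 \right)}} = \sqrt{-3952 + 20} = \sqrt{-3932} = 2 i \sqrt{983}$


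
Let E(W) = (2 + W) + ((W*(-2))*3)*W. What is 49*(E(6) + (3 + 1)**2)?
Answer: -9408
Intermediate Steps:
E(W) = 2 + W - 6*W**2 (E(W) = (2 + W) + (-2*W*3)*W = (2 + W) + (-6*W)*W = (2 + W) - 6*W**2 = 2 + W - 6*W**2)
49*(E(6) + (3 + 1)**2) = 49*((2 + 6 - 6*6**2) + (3 + 1)**2) = 49*((2 + 6 - 6*36) + 4**2) = 49*((2 + 6 - 216) + 16) = 49*(-208 + 16) = 49*(-192) = -9408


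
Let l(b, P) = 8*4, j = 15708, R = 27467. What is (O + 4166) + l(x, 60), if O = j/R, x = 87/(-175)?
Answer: 10483834/2497 ≈ 4198.6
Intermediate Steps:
x = -87/175 (x = 87*(-1/175) = -87/175 ≈ -0.49714)
O = 1428/2497 (O = 15708/27467 = 15708*(1/27467) = 1428/2497 ≈ 0.57189)
l(b, P) = 32
(O + 4166) + l(x, 60) = (1428/2497 + 4166) + 32 = 10403930/2497 + 32 = 10483834/2497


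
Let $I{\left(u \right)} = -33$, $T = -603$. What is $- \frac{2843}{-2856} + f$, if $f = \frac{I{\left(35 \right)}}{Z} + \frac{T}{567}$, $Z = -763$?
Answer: $- \frac{23155}{933912} \approx -0.024794$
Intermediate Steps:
$f = - \frac{7006}{6867}$ ($f = - \frac{33}{-763} - \frac{603}{567} = \left(-33\right) \left(- \frac{1}{763}\right) - \frac{67}{63} = \frac{33}{763} - \frac{67}{63} = - \frac{7006}{6867} \approx -1.0202$)
$- \frac{2843}{-2856} + f = - \frac{2843}{-2856} - \frac{7006}{6867} = \left(-2843\right) \left(- \frac{1}{2856}\right) - \frac{7006}{6867} = \frac{2843}{2856} - \frac{7006}{6867} = - \frac{23155}{933912}$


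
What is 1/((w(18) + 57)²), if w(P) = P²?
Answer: 1/145161 ≈ 6.8889e-6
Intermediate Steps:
1/((w(18) + 57)²) = 1/((18² + 57)²) = 1/((324 + 57)²) = 1/(381²) = 1/145161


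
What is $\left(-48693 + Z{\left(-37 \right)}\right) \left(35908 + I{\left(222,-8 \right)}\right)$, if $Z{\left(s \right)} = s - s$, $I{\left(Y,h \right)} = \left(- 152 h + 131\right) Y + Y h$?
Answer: $-16222852038$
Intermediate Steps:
$I{\left(Y,h \right)} = Y h + Y \left(131 - 152 h\right)$ ($I{\left(Y,h \right)} = \left(131 - 152 h\right) Y + Y h = Y \left(131 - 152 h\right) + Y h = Y h + Y \left(131 - 152 h\right)$)
$Z{\left(s \right)} = 0$
$\left(-48693 + Z{\left(-37 \right)}\right) \left(35908 + I{\left(222,-8 \right)}\right) = \left(-48693 + 0\right) \left(35908 + 222 \left(131 - -1208\right)\right) = - 48693 \left(35908 + 222 \left(131 + 1208\right)\right) = - 48693 \left(35908 + 222 \cdot 1339\right) = - 48693 \left(35908 + 297258\right) = \left(-48693\right) 333166 = -16222852038$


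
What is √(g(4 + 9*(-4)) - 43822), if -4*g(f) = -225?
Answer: I*√175063/2 ≈ 209.2*I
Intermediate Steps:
g(f) = 225/4 (g(f) = -¼*(-225) = 225/4)
√(g(4 + 9*(-4)) - 43822) = √(225/4 - 43822) = √(-175063/4) = I*√175063/2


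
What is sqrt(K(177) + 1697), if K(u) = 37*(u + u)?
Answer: sqrt(14795) ≈ 121.63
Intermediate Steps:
K(u) = 74*u (K(u) = 37*(2*u) = 74*u)
sqrt(K(177) + 1697) = sqrt(74*177 + 1697) = sqrt(13098 + 1697) = sqrt(14795)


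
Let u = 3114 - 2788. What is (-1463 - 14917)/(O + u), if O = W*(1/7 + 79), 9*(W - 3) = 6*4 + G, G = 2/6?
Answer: -44226/2099 ≈ -21.070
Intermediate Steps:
u = 326
G = ⅓ (G = 2*(⅙) = ⅓ ≈ 0.33333)
W = 154/27 (W = 3 + (6*4 + ⅓)/9 = 3 + (24 + ⅓)/9 = 3 + (⅑)*(73/3) = 3 + 73/27 = 154/27 ≈ 5.7037)
O = 12188/27 (O = 154*(1/7 + 79)/27 = 154*(⅐ + 79)/27 = (154/27)*(554/7) = 12188/27 ≈ 451.41)
(-1463 - 14917)/(O + u) = (-1463 - 14917)/(12188/27 + 326) = -16380/20990/27 = -16380*27/20990 = -44226/2099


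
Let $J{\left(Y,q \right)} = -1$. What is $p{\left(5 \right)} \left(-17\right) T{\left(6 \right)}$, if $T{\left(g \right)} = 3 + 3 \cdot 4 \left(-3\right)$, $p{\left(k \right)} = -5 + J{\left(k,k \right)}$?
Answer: $-3366$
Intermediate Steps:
$p{\left(k \right)} = -6$ ($p{\left(k \right)} = -5 - 1 = -6$)
$T{\left(g \right)} = -33$ ($T{\left(g \right)} = 3 + 3 \left(-12\right) = 3 - 36 = -33$)
$p{\left(5 \right)} \left(-17\right) T{\left(6 \right)} = \left(-6\right) \left(-17\right) \left(-33\right) = 102 \left(-33\right) = -3366$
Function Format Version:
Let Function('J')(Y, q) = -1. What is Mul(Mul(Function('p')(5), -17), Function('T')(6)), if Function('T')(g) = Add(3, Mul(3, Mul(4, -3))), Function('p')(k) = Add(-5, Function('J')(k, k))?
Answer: -3366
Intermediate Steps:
Function('p')(k) = -6 (Function('p')(k) = Add(-5, -1) = -6)
Function('T')(g) = -33 (Function('T')(g) = Add(3, Mul(3, -12)) = Add(3, -36) = -33)
Mul(Mul(Function('p')(5), -17), Function('T')(6)) = Mul(Mul(-6, -17), -33) = Mul(102, -33) = -3366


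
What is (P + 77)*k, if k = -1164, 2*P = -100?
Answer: -31428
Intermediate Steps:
P = -50 (P = (1/2)*(-100) = -50)
(P + 77)*k = (-50 + 77)*(-1164) = 27*(-1164) = -31428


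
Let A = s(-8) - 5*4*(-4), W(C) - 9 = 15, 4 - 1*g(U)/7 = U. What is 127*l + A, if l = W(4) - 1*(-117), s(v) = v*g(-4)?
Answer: 17539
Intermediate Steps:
g(U) = 28 - 7*U
s(v) = 56*v (s(v) = v*(28 - 7*(-4)) = v*(28 + 28) = v*56 = 56*v)
W(C) = 24 (W(C) = 9 + 15 = 24)
A = -368 (A = 56*(-8) - 5*4*(-4) = -448 - 20*(-4) = -448 - 1*(-80) = -448 + 80 = -368)
l = 141 (l = 24 - 1*(-117) = 24 + 117 = 141)
127*l + A = 127*141 - 368 = 17907 - 368 = 17539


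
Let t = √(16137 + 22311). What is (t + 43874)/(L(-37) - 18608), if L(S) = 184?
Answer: -21937/9212 - 3*√267/4606 ≈ -2.3920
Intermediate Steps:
t = 12*√267 (t = √38448 = 12*√267 ≈ 196.08)
(t + 43874)/(L(-37) - 18608) = (12*√267 + 43874)/(184 - 18608) = (43874 + 12*√267)/(-18424) = (43874 + 12*√267)*(-1/18424) = -21937/9212 - 3*√267/4606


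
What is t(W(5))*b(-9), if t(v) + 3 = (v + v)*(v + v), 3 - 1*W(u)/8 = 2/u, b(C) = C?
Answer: -388701/25 ≈ -15548.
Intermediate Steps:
W(u) = 24 - 16/u
t(v) = -3 + 4*v² (t(v) = -3 + (v + v)*(v + v) = -3 + (2*v)*(2*v) = -3 + 4*v²)
t(W(5))*b(-9) = (-3 + 4*(24 - 16/5)²)*(-9) = (-3 + 4*(104/5)²)*(-9) = (-3 + 4*(10816/25))*(-9) = (-3 + 43264/25)*(-9) = (43189/25)*(-9) = -388701/25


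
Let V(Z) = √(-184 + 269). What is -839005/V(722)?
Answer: -167801*√85/17 ≈ -91003.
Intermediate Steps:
V(Z) = √85
-839005/V(722) = -839005*√85/85 = -167801*√85/17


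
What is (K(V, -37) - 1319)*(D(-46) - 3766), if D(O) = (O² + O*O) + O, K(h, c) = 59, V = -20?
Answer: -529200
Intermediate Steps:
D(O) = O + 2*O² (D(O) = (O² + O²) + O = 2*O² + O = O + 2*O²)
(K(V, -37) - 1319)*(D(-46) - 3766) = (59 - 1319)*(-46*(1 + 2*(-46)) - 3766) = -1260*(-46*(1 - 92) - 3766) = -1260*(-46*(-91) - 3766) = -1260*(4186 - 3766) = -1260*420 = -529200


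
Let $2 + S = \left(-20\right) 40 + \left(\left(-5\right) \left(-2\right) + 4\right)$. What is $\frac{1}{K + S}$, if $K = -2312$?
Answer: $- \frac{1}{3100} \approx -0.00032258$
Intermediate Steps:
$S = -788$ ($S = -2 + \left(\left(-20\right) 40 + \left(\left(-5\right) \left(-2\right) + 4\right)\right) = -2 + \left(-800 + \left(10 + 4\right)\right) = -2 + \left(-800 + 14\right) = -2 - 786 = -788$)
$\frac{1}{K + S} = \frac{1}{-2312 - 788} = \frac{1}{-3100} = - \frac{1}{3100}$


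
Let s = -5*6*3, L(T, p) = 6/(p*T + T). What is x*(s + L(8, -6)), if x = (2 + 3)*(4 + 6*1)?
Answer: -9015/2 ≈ -4507.5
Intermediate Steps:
L(T, p) = 6/(T + T*p) (L(T, p) = 6/(T*p + T) = 6/(T + T*p))
s = -90 (s = -30*3 = -90)
x = 50 (x = 5*(4 + 6) = 5*10 = 50)
x*(s + L(8, -6)) = 50*(-90 + 6/(8*(1 - 6))) = 50*(-90 + 6*(⅛)/(-5)) = 50*(-90 + 6*(⅛)*(-⅕)) = 50*(-90 - 3/20) = 50*(-1803/20) = -9015/2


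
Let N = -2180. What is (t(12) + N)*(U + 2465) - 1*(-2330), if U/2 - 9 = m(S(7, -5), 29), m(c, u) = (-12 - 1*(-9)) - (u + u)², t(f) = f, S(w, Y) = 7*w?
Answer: 9218498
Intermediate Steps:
m(c, u) = -3 - 4*u² (m(c, u) = (-12 + 9) - (2*u)² = -3 - 4*u²)
U = -6716 (U = 18 + 2*(-3 - 4*29²) = 18 + 2*(-3 - 4*841) = 18 + 2*(-3 - 3364) = 18 + 2*(-3367) = 18 - 6734 = -6716)
(t(12) + N)*(U + 2465) - 1*(-2330) = (12 - 2180)*(-6716 + 2465) - 1*(-2330) = -2168*(-4251) + 2330 = 9216168 + 2330 = 9218498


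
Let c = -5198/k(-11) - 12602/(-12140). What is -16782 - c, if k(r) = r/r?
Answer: -70321181/6070 ≈ -11585.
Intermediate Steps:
k(r) = 1
c = -31545559/6070 (c = -5198/1 - 12602/(-12140) = -5198*1 - 12602*(-1/12140) = -5198 + 6301/6070 = -31545559/6070 ≈ -5197.0)
-16782 - c = -16782 - 1*(-31545559/6070) = -16782 + 31545559/6070 = -70321181/6070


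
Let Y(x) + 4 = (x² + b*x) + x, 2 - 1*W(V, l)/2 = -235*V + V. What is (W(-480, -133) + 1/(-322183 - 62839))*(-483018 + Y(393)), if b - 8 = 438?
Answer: 6612231852166843/192511 ≈ 3.4347e+10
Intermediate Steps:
b = 446 (b = 8 + 438 = 446)
W(V, l) = 4 + 468*V (W(V, l) = 4 - 2*(-235*V + V) = 4 - (-468)*V = 4 + 468*V)
Y(x) = -4 + x² + 447*x (Y(x) = -4 + ((x² + 446*x) + x) = -4 + (x² + 447*x) = -4 + x² + 447*x)
(W(-480, -133) + 1/(-322183 - 62839))*(-483018 + Y(393)) = ((4 + 468*(-480)) + 1/(-322183 - 62839))*(-483018 + (-4 + 393² + 447*393)) = ((4 - 224640) + 1/(-385022))*(-483018 + (-4 + 154449 + 175671)) = (-224636 - 1/385022)*(-483018 + 330116) = -86489801993/385022*(-152902) = 6612231852166843/192511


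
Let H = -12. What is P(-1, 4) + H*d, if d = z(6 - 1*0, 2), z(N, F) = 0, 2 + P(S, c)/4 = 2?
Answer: 0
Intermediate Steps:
P(S, c) = 0 (P(S, c) = -8 + 4*2 = -8 + 8 = 0)
d = 0
P(-1, 4) + H*d = 0 - 12*0 = 0 + 0 = 0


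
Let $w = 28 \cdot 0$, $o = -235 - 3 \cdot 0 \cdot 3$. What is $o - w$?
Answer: $-235$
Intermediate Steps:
$o = -235$ ($o = -235 - 0 \cdot 3 = -235 - 0 = -235 + 0 = -235$)
$w = 0$
$o - w = -235 - 0 = -235 + 0 = -235$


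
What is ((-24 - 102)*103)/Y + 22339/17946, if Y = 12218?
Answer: 20017357/109632114 ≈ 0.18259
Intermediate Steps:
((-24 - 102)*103)/Y + 22339/17946 = ((-24 - 102)*103)/12218 + 22339/17946 = -126*103*(1/12218) + 22339*(1/17946) = -12978*1/12218 + 22339/17946 = -6489/6109 + 22339/17946 = 20017357/109632114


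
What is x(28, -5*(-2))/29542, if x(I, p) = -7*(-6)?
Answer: 21/14771 ≈ 0.0014217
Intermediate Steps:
x(I, p) = 42
x(28, -5*(-2))/29542 = 42/29542 = 42*(1/29542) = 21/14771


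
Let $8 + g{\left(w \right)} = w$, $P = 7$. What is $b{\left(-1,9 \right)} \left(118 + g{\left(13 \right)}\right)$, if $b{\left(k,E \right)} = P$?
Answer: $861$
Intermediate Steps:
$b{\left(k,E \right)} = 7$
$g{\left(w \right)} = -8 + w$
$b{\left(-1,9 \right)} \left(118 + g{\left(13 \right)}\right) = 7 \left(118 + \left(-8 + 13\right)\right) = 7 \left(118 + 5\right) = 7 \cdot 123 = 861$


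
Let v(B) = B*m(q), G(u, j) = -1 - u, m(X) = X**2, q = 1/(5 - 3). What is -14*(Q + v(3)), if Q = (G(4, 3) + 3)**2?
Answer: -133/2 ≈ -66.500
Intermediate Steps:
q = 1/2 ≈ 0.50000
v(B) = B/4 (v(B) = B*(1/2)**2 = B*(1/4) = B/4)
Q = 4 (Q = ((-1 - 1*4) + 3)**2 = ((-1 - 4) + 3)**2 = (-5 + 3)**2 = (-2)**2 = 4)
-14*(Q + v(3)) = -14*(4 + (1/4)*3) = -14*(4 + 3/4) = -14*19/4 = -133/2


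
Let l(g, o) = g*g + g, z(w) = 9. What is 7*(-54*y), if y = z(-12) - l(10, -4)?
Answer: 38178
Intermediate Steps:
l(g, o) = g + g² (l(g, o) = g² + g = g + g²)
y = -101 (y = 9 - 10*(1 + 10) = 9 - 10*11 = 9 - 1*110 = 9 - 110 = -101)
7*(-54*y) = 7*(-54*(-101)) = 7*5454 = 38178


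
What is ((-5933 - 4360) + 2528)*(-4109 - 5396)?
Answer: 73806325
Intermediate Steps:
((-5933 - 4360) + 2528)*(-4109 - 5396) = (-10293 + 2528)*(-9505) = -7765*(-9505) = 73806325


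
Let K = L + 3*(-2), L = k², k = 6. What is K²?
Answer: 900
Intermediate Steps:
L = 36 (L = 6² = 36)
K = 30 (K = 36 + 3*(-2) = 36 - 6 = 30)
K² = 30² = 900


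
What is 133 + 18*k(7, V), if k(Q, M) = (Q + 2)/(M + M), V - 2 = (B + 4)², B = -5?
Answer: 160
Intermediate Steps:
V = 3 (V = 2 + (-5 + 4)² = 2 + (-1)² = 2 + 1 = 3)
k(Q, M) = (2 + Q)/(2*M) (k(Q, M) = (2 + Q)/((2*M)) = (2 + Q)*(1/(2*M)) = (2 + Q)/(2*M))
133 + 18*k(7, V) = 133 + 18*((½)*(2 + 7)/3) = 133 + 18*((½)*(⅓)*9) = 133 + 18*(3/2) = 133 + 27 = 160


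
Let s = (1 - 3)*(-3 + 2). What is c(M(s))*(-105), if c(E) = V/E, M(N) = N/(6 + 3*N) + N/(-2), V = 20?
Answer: 2520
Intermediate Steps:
s = 2 (s = -2*(-1) = 2)
M(N) = -N/2 + N/(6 + 3*N) (M(N) = N/(6 + 3*N) + N*(-1/2) = N/(6 + 3*N) - N/2 = -N/2 + N/(6 + 3*N))
c(E) = 20/E
c(M(s))*(-105) = (20/((-1*2*(4 + 3*2)/(12 + 6*2))))*(-105) = (20/((-1*2*(4 + 6)/(12 + 12))))*(-105) = (20/((-1*2*10/24)))*(-105) = (20/((-1*2*1/24*10)))*(-105) = (20/(-5/6))*(-105) = (20*(-6/5))*(-105) = -24*(-105) = 2520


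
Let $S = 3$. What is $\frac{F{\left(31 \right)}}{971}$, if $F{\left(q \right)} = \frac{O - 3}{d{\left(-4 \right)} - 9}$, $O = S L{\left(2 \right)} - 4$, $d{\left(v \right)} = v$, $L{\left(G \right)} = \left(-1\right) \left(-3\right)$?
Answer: $- \frac{2}{12623} \approx -0.00015844$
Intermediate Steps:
$L{\left(G \right)} = 3$
$O = 5$ ($O = 3 \cdot 3 - 4 = 9 - 4 = 5$)
$F{\left(q \right)} = - \frac{2}{13}$ ($F{\left(q \right)} = \frac{5 - 3}{-4 - 9} = \frac{2}{-13} = 2 \left(- \frac{1}{13}\right) = - \frac{2}{13}$)
$\frac{F{\left(31 \right)}}{971} = - \frac{2}{13 \cdot 971} = \left(- \frac{2}{13}\right) \frac{1}{971} = - \frac{2}{12623}$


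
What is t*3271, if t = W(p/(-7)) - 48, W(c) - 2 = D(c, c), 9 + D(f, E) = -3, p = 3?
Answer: -189718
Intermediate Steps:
D(f, E) = -12 (D(f, E) = -9 - 3 = -12)
W(c) = -10 (W(c) = 2 - 12 = -10)
t = -58 (t = -10 - 48 = -58)
t*3271 = -58*3271 = -189718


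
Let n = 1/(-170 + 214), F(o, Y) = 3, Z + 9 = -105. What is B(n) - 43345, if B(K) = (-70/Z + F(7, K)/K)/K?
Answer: -2138069/57 ≈ -37510.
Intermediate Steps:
Z = -114 (Z = -9 - 105 = -114)
n = 1/44 ≈ 0.022727
B(K) = (35/57 + 3/K)/K (B(K) = (-70/(-114) + 3/K)/K = (-70*(-1/114) + 3/K)/K = (35/57 + 3/K)/K)
B(n) - 43345 = (171 + 35*(1/44))/(57*44**(-2)) - 43345 = (1/57)*1936*(171 + 35/44) - 43345 = (1/57)*1936*(7559/44) - 43345 = 332596/57 - 43345 = -2138069/57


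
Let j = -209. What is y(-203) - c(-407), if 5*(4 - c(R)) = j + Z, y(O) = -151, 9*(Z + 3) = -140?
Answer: -9023/45 ≈ -200.51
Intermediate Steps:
Z = -167/9 (Z = -3 + (⅑)*(-140) = -3 - 140/9 = -167/9 ≈ -18.556)
c(R) = 2228/45 (c(R) = 4 - (-209 - 167/9)/5 = 4 - ⅕*(-2048/9) = 4 + 2048/45 = 2228/45)
y(-203) - c(-407) = -151 - 1*2228/45 = -151 - 2228/45 = -9023/45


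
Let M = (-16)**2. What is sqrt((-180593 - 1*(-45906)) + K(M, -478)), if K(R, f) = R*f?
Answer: I*sqrt(257055) ≈ 507.01*I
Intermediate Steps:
M = 256
sqrt((-180593 - 1*(-45906)) + K(M, -478)) = sqrt((-180593 - 1*(-45906)) + 256*(-478)) = sqrt((-180593 + 45906) - 122368) = sqrt(-134687 - 122368) = sqrt(-257055) = I*sqrt(257055)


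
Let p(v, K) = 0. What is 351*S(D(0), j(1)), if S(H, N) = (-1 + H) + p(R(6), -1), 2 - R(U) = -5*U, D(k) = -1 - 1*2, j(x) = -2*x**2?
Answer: -1404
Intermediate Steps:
D(k) = -3 (D(k) = -1 - 2 = -3)
R(U) = 2 + 5*U (R(U) = 2 - (-5)*U = 2 + 5*U)
S(H, N) = -1 + H (S(H, N) = (-1 + H) + 0 = -1 + H)
351*S(D(0), j(1)) = 351*(-1 - 3) = 351*(-4) = -1404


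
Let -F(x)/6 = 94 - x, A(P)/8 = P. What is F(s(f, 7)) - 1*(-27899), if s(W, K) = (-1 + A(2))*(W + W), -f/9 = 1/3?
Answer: 26795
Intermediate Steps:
A(P) = 8*P
f = -3 (f = -9/3 = -9*1/3 = -3)
s(W, K) = 30*W (s(W, K) = (-1 + 8*2)*(W + W) = (-1 + 16)*(2*W) = 15*(2*W) = 30*W)
F(x) = -564 + 6*x (F(x) = -6*(94 - x) = -564 + 6*x)
F(s(f, 7)) - 1*(-27899) = (-564 + 6*(30*(-3))) - 1*(-27899) = (-564 + 6*(-90)) + 27899 = (-564 - 540) + 27899 = -1104 + 27899 = 26795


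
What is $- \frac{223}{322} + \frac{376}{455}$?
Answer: $\frac{2801}{20930} \approx 0.13383$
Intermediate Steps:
$- \frac{223}{322} + \frac{376}{455} = \frac{2801}{20930}$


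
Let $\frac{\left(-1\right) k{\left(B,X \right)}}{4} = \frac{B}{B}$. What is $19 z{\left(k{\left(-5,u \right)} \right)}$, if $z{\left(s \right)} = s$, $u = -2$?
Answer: $-76$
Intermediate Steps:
$k{\left(B,X \right)} = -4$ ($k{\left(B,X \right)} = - 4 \frac{B}{B} = \left(-4\right) 1 = -4$)
$19 z{\left(k{\left(-5,u \right)} \right)} = 19 \left(-4\right) = -76$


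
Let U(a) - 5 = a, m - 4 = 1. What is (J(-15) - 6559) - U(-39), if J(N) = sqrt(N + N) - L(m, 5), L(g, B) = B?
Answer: -6530 + I*sqrt(30) ≈ -6530.0 + 5.4772*I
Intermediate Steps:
m = 5 (m = 4 + 1 = 5)
U(a) = 5 + a
J(N) = -5 + sqrt(2)*sqrt(N) (J(N) = sqrt(N + N) - 1*5 = sqrt(2*N) - 5 = sqrt(2)*sqrt(N) - 5 = -5 + sqrt(2)*sqrt(N))
(J(-15) - 6559) - U(-39) = ((-5 + sqrt(2)*sqrt(-15)) - 6559) - (5 - 39) = ((-5 + sqrt(2)*(I*sqrt(15))) - 6559) - 1*(-34) = ((-5 + I*sqrt(30)) - 6559) + 34 = (-6564 + I*sqrt(30)) + 34 = -6530 + I*sqrt(30)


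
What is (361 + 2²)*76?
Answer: 27740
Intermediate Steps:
(361 + 2²)*76 = (361 + 4)*76 = 365*76 = 27740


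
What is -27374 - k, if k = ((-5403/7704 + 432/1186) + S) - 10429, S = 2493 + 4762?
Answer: -36851827495/1522824 ≈ -24200.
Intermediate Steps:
S = 7255
k = -4833956681/1522824 (k = ((-5403/7704 + 432/1186) + 7255) - 10429 = ((-5403*1/7704 + 432*(1/1186)) + 7255) - 10429 = ((-1801/2568 + 216/593) + 7255) - 10429 = (-513305/1522824 + 7255) - 10429 = 11047574815/1522824 - 10429 = -4833956681/1522824 ≈ -3174.3)
-27374 - k = -27374 - 1*(-4833956681/1522824) = -27374 + 4833956681/1522824 = -36851827495/1522824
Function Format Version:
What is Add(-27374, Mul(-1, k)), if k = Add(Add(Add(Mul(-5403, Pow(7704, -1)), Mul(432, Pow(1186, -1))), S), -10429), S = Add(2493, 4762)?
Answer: Rational(-36851827495, 1522824) ≈ -24200.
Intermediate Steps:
S = 7255
k = Rational(-4833956681, 1522824) (k = Add(Add(Add(Mul(-5403, Pow(7704, -1)), Mul(432, Pow(1186, -1))), 7255), -10429) = Add(Add(Add(Mul(-5403, Rational(1, 7704)), Mul(432, Rational(1, 1186))), 7255), -10429) = Add(Add(Add(Rational(-1801, 2568), Rational(216, 593)), 7255), -10429) = Add(Add(Rational(-513305, 1522824), 7255), -10429) = Add(Rational(11047574815, 1522824), -10429) = Rational(-4833956681, 1522824) ≈ -3174.3)
Add(-27374, Mul(-1, k)) = Add(-27374, Mul(-1, Rational(-4833956681, 1522824))) = Add(-27374, Rational(4833956681, 1522824)) = Rational(-36851827495, 1522824)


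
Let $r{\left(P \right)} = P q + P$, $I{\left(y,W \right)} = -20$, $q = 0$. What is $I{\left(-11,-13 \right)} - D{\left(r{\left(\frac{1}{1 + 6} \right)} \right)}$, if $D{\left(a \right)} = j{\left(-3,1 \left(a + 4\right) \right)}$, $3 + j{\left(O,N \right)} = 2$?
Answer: $-19$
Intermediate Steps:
$r{\left(P \right)} = P$ ($r{\left(P \right)} = P 0 + P = 0 + P = P$)
$j{\left(O,N \right)} = -1$ ($j{\left(O,N \right)} = -3 + 2 = -1$)
$D{\left(a \right)} = -1$
$I{\left(-11,-13 \right)} - D{\left(r{\left(\frac{1}{1 + 6} \right)} \right)} = -20 - -1 = -20 + 1 = -19$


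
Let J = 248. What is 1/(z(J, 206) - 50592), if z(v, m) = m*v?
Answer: 1/496 ≈ 0.0020161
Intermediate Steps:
1/(z(J, 206) - 50592) = 1/(206*248 - 50592) = 1/(51088 - 50592) = 1/496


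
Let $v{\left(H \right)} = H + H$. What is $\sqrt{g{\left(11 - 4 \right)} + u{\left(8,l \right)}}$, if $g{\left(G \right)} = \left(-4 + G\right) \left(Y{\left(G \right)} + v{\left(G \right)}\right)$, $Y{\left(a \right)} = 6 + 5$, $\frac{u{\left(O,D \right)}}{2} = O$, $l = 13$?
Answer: $\sqrt{91} \approx 9.5394$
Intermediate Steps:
$u{\left(O,D \right)} = 2 O$
$v{\left(H \right)} = 2 H$
$Y{\left(a \right)} = 11$
$g{\left(G \right)} = \left(-4 + G\right) \left(11 + 2 G\right)$
$\sqrt{g{\left(11 - 4 \right)} + u{\left(8,l \right)}} = \sqrt{\left(-44 + 2 \left(11 - 4\right)^{2} + 3 \left(11 - 4\right)\right) + 2 \cdot 8} = \sqrt{\left(-44 + 2 \cdot 7^{2} + 3 \cdot 7\right) + 16} = \sqrt{\left(-44 + 2 \cdot 49 + 21\right) + 16} = \sqrt{\left(-44 + 98 + 21\right) + 16} = \sqrt{75 + 16} = \sqrt{91}$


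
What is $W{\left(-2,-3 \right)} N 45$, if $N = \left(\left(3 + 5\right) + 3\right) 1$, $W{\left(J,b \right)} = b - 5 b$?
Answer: $5940$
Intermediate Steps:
$W{\left(J,b \right)} = - 4 b$
$N = 11$ ($N = \left(8 + 3\right) 1 = 11 \cdot 1 = 11$)
$W{\left(-2,-3 \right)} N 45 = \left(-4\right) \left(-3\right) 11 \cdot 45 = 12 \cdot 11 \cdot 45 = 132 \cdot 45 = 5940$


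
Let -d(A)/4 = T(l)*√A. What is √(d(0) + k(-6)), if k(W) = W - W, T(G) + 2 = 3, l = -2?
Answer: 0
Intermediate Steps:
T(G) = 1 (T(G) = -2 + 3 = 1)
d(A) = -4*√A
k(W) = 0
√(d(0) + k(-6)) = √(-4*√0 + 0) = √(-4*0 + 0) = √(0 + 0) = √0 = 0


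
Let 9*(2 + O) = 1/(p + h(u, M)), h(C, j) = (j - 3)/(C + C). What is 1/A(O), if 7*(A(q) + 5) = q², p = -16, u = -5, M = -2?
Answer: -77841/344405 ≈ -0.22602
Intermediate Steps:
h(C, j) = (-3 + j)/(2*C) (h(C, j) = (-3 + j)/((2*C)) = (-3 + j)*(1/(2*C)) = (-3 + j)/(2*C))
O = -560/279 (O = -2 + 1/(9*(-16 + (½)*(-3 - 2)/(-5))) = -2 + 1/(9*(-16 + (½)*(-⅕)*(-5))) = -2 + 1/(9*(-16 + ½)) = -2 + 1/(9*(-31/2)) = -2 + (⅑)*(-2/31) = -2 - 2/279 = -560/279 ≈ -2.0072)
A(q) = -5 + q²/7
1/A(O) = 1/(-5 + (-560/279)²/7) = 1/(-5 + (⅐)*(313600/77841)) = 1/(-5 + 44800/77841) = 1/(-344405/77841) = -77841/344405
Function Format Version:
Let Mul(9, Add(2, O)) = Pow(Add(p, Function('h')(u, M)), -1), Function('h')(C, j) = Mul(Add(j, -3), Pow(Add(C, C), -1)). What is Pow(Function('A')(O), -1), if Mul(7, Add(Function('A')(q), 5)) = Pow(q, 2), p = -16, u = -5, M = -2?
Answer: Rational(-77841, 344405) ≈ -0.22602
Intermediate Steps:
Function('h')(C, j) = Mul(Rational(1, 2), Pow(C, -1), Add(-3, j)) (Function('h')(C, j) = Mul(Add(-3, j), Pow(Mul(2, C), -1)) = Mul(Add(-3, j), Mul(Rational(1, 2), Pow(C, -1))) = Mul(Rational(1, 2), Pow(C, -1), Add(-3, j)))
O = Rational(-560, 279) (O = Add(-2, Mul(Rational(1, 9), Pow(Add(-16, Mul(Rational(1, 2), Pow(-5, -1), Add(-3, -2))), -1))) = Add(-2, Mul(Rational(1, 9), Pow(Add(-16, Mul(Rational(1, 2), Rational(-1, 5), -5)), -1))) = Add(-2, Mul(Rational(1, 9), Pow(Add(-16, Rational(1, 2)), -1))) = Add(-2, Mul(Rational(1, 9), Pow(Rational(-31, 2), -1))) = Add(-2, Mul(Rational(1, 9), Rational(-2, 31))) = Add(-2, Rational(-2, 279)) = Rational(-560, 279) ≈ -2.0072)
Function('A')(q) = Add(-5, Mul(Rational(1, 7), Pow(q, 2)))
Pow(Function('A')(O), -1) = Pow(Add(-5, Mul(Rational(1, 7), Pow(Rational(-560, 279), 2))), -1) = Pow(Add(-5, Mul(Rational(1, 7), Rational(313600, 77841))), -1) = Pow(Add(-5, Rational(44800, 77841)), -1) = Pow(Rational(-344405, 77841), -1) = Rational(-77841, 344405)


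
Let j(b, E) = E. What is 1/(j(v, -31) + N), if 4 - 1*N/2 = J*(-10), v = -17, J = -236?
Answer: -1/4743 ≈ -0.00021084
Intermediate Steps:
N = -4712 (N = 8 - (-472)*(-10) = 8 - 2*2360 = 8 - 4720 = -4712)
1/(j(v, -31) + N) = 1/(-31 - 4712) = 1/(-4743) = -1/4743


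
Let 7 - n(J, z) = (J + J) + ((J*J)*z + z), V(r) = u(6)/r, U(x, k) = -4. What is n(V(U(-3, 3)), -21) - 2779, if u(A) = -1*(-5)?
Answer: -43451/16 ≈ -2715.7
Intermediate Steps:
u(A) = 5
V(r) = 5/r
n(J, z) = 7 - z - 2*J - z*J² (n(J, z) = 7 - ((J + J) + ((J*J)*z + z)) = 7 - (2*J + (J²*z + z)) = 7 - (2*J + (z*J² + z)) = 7 - (2*J + (z + z*J²)) = 7 - (z + 2*J + z*J²) = 7 + (-z - 2*J - z*J²) = 7 - z - 2*J - z*J²)
n(V(U(-3, 3)), -21) - 2779 = (7 - 1*(-21) - 10/(-4) - 1*(-21)*(5/(-4))²) - 2779 = (7 + 21 - 10*(-1)/4 - 1*(-21)*(5*(-¼))²) - 2779 = (7 + 21 - 2*(-5/4) - 1*(-21)*(-5/4)²) - 2779 = (7 + 21 + 5/2 - 1*(-21)*25/16) - 2779 = (7 + 21 + 5/2 + 525/16) - 2779 = 1013/16 - 2779 = -43451/16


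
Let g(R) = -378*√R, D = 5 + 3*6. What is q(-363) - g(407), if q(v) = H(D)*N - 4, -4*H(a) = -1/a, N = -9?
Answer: -377/92 + 378*√407 ≈ 7621.8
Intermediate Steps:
D = 23 (D = 5 + 18 = 23)
H(a) = 1/(4*a) (H(a) = -(-1)/(4*a) = 1/(4*a))
q(v) = -377/92 (q(v) = ((¼)/23)*(-9) - 4 = ((¼)*(1/23))*(-9) - 4 = (1/92)*(-9) - 4 = -9/92 - 4 = -377/92)
q(-363) - g(407) = -377/92 - (-378)*√407 = -377/92 + 378*√407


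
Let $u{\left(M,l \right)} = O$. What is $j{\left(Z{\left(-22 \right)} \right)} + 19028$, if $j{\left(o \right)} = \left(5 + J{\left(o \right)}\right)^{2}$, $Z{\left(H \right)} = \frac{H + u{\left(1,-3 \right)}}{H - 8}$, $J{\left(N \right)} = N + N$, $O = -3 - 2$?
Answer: $\frac{476856}{25} \approx 19074.0$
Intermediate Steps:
$O = -5$ ($O = -3 - 2 = -5$)
$u{\left(M,l \right)} = -5$
$J{\left(N \right)} = 2 N$
$Z{\left(H \right)} = \frac{-5 + H}{-8 + H}$ ($Z{\left(H \right)} = \frac{H - 5}{H - 8} = \frac{-5 + H}{-8 + H}$)
$j{\left(o \right)} = \left(5 + 2 o\right)^{2}$
$j{\left(Z{\left(-22 \right)} \right)} + 19028 = \left(5 + 2 \frac{-5 - 22}{-8 - 22}\right)^{2} + 19028 = \left(5 + 2 \frac{1}{-30} \left(-27\right)\right)^{2} + 19028 = \left(5 + 2 \left(\left(- \frac{1}{30}\right) \left(-27\right)\right)\right)^{2} + 19028 = \left(5 + 2 \cdot \frac{9}{10}\right)^{2} + 19028 = \left(5 + \frac{9}{5}\right)^{2} + 19028 = \left(\frac{34}{5}\right)^{2} + 19028 = \frac{1156}{25} + 19028 = \frac{476856}{25}$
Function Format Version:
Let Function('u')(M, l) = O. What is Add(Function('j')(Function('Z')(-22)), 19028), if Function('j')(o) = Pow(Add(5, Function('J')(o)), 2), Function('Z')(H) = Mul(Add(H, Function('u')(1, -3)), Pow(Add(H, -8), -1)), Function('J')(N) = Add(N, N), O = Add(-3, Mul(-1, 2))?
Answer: Rational(476856, 25) ≈ 19074.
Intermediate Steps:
O = -5 (O = Add(-3, -2) = -5)
Function('u')(M, l) = -5
Function('J')(N) = Mul(2, N)
Function('Z')(H) = Mul(Pow(Add(-8, H), -1), Add(-5, H)) (Function('Z')(H) = Mul(Add(H, -5), Pow(Add(H, -8), -1)) = Mul(Add(-5, H), Pow(Add(-8, H), -1)) = Mul(Pow(Add(-8, H), -1), Add(-5, H)))
Function('j')(o) = Pow(Add(5, Mul(2, o)), 2)
Add(Function('j')(Function('Z')(-22)), 19028) = Add(Pow(Add(5, Mul(2, Mul(Pow(Add(-8, -22), -1), Add(-5, -22)))), 2), 19028) = Add(Pow(Add(5, Mul(2, Mul(Pow(-30, -1), -27))), 2), 19028) = Add(Pow(Add(5, Mul(2, Mul(Rational(-1, 30), -27))), 2), 19028) = Add(Pow(Add(5, Mul(2, Rational(9, 10))), 2), 19028) = Add(Pow(Add(5, Rational(9, 5)), 2), 19028) = Add(Pow(Rational(34, 5), 2), 19028) = Add(Rational(1156, 25), 19028) = Rational(476856, 25)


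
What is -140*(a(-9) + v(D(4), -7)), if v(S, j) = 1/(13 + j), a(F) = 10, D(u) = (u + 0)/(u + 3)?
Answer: -4270/3 ≈ -1423.3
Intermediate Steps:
D(u) = u/(3 + u)
-140*(a(-9) + v(D(4), -7)) = -140*(10 + 1/(13 - 7)) = -140*(10 + 1/6) = -140*(10 + ⅙) = -140*61/6 = -4270/3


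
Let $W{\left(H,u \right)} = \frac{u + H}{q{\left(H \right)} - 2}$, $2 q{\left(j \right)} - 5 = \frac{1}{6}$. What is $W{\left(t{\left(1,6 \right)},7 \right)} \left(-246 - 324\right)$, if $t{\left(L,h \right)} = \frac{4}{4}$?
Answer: $- \frac{54720}{7} \approx -7817.1$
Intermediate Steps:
$t{\left(L,h \right)} = 1$ ($t{\left(L,h \right)} = 4 \cdot \frac{1}{4} = 1$)
$q{\left(j \right)} = \frac{31}{12}$ ($q{\left(j \right)} = \frac{5}{2} + \frac{1}{2 \cdot 6} = \frac{5}{2} + \frac{1}{2} \cdot \frac{1}{6} = \frac{5}{2} + \frac{1}{12} = \frac{31}{12}$)
$W{\left(H,u \right)} = \frac{12 H}{7} + \frac{12 u}{7}$ ($W{\left(H,u \right)} = \frac{u + H}{\frac{31}{12} - 2} = \frac{H + u}{\frac{7}{12}} = \left(H + u\right) \frac{12}{7} = \frac{12 H}{7} + \frac{12 u}{7}$)
$W{\left(t{\left(1,6 \right)},7 \right)} \left(-246 - 324\right) = \left(\frac{12}{7} \cdot 1 + \frac{12}{7} \cdot 7\right) \left(-246 - 324\right) = \left(\frac{12}{7} + 12\right) \left(-570\right) = \frac{96}{7} \left(-570\right) = - \frac{54720}{7}$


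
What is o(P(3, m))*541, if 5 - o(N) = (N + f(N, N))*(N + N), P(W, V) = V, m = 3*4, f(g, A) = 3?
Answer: -192055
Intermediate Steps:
m = 12
o(N) = 5 - 2*N*(3 + N) (o(N) = 5 - (N + 3)*(N + N) = 5 - (3 + N)*2*N = 5 - 2*N*(3 + N))
o(P(3, m))*541 = (5 - 6*12 - 2*12²)*541 = (5 - 72 - 2*144)*541 = (5 - 72 - 288)*541 = -355*541 = -192055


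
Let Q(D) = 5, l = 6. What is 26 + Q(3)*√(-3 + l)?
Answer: 26 + 5*√3 ≈ 34.660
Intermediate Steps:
26 + Q(3)*√(-3 + l) = 26 + 5*√(-3 + 6) = 26 + 5*√3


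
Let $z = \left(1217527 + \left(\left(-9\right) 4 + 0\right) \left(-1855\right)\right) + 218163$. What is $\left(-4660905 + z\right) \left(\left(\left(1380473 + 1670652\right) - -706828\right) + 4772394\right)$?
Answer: $-26942546526945$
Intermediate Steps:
$z = 1502470$ ($z = \left(1217527 + \left(-36 + 0\right) \left(-1855\right)\right) + 218163 = \left(1217527 - -66780\right) + 218163 = \left(1217527 + 66780\right) + 218163 = 1284307 + 218163 = 1502470$)
$\left(-4660905 + z\right) \left(\left(\left(1380473 + 1670652\right) - -706828\right) + 4772394\right) = \left(-4660905 + 1502470\right) \left(\left(\left(1380473 + 1670652\right) - -706828\right) + 4772394\right) = - 3158435 \left(\left(3051125 + 706828\right) + 4772394\right) = - 3158435 \left(3757953 + 4772394\right) = \left(-3158435\right) 8530347 = -26942546526945$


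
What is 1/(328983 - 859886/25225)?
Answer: 25225/8297736289 ≈ 3.0400e-6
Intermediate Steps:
1/(328983 - 859886/25225) = 1/(8297736289/25225) = 25225/8297736289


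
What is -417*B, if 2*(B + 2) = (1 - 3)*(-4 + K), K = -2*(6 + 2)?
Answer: -7506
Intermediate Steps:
K = -16 (K = -2*8 = -16)
B = 18 (B = -2 + ((1 - 3)*(-4 - 16))/2 = -2 + (-2*(-20))/2 = -2 + (½)*40 = -2 + 20 = 18)
-417*B = -417*18 = -7506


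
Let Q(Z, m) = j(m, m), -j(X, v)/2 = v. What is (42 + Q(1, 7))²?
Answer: 784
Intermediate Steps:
j(X, v) = -2*v
Q(Z, m) = -2*m
(42 + Q(1, 7))² = (42 - 2*7)² = (42 - 14)² = 28² = 784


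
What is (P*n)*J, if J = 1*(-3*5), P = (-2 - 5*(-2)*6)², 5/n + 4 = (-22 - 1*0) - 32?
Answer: 4350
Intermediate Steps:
n = -5/58 (n = 5/(-4 + ((-22 - 1*0) - 32)) = 5/(-4 + ((-22 + 0) - 32)) = 5/(-4 + (-22 - 32)) = 5/(-4 - 54) = 5/(-58) = 5*(-1/58) = -5/58 ≈ -0.086207)
P = 3364 (P = (-2 + 10*6)² = (-2 + 60)² = 58² = 3364)
J = -15 (J = 1*(-15) = -15)
(P*n)*J = (3364*(-5/58))*(-15) = -290*(-15) = 4350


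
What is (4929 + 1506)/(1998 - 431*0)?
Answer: 715/222 ≈ 3.2207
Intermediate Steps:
(4929 + 1506)/(1998 - 431*0) = 6435/(1998 + 0) = 6435/1998 = 6435*(1/1998) = 715/222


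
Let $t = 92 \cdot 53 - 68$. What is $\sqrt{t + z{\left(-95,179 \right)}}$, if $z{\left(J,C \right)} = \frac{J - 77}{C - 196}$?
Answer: $\frac{2 \sqrt{348109}}{17} \approx 69.413$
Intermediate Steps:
$z{\left(J,C \right)} = \frac{-77 + J}{-196 + C}$
$t = 4808$ ($t = 4876 - 68 = 4808$)
$\sqrt{t + z{\left(-95,179 \right)}} = \sqrt{4808 + \frac{-77 - 95}{-196 + 179}} = \sqrt{4808 + \frac{1}{-17} \left(-172\right)} = \sqrt{4808 - - \frac{172}{17}} = \sqrt{4808 + \frac{172}{17}} = \sqrt{\frac{81908}{17}} = \frac{2 \sqrt{348109}}{17}$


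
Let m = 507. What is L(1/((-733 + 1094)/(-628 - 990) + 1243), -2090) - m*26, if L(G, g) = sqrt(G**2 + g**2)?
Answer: -13182 + 2*sqrt(4415459945921826706)/2010813 ≈ -11092.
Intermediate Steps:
L(1/((-733 + 1094)/(-628 - 990) + 1243), -2090) - m*26 = sqrt((1/((-733 + 1094)/(-628 - 990) + 1243))**2 + (-2090)**2) - 507*26 = sqrt((1/(361/(-1618) + 1243))**2 + 4368100) - 1*13182 = sqrt((1/(361*(-1/1618) + 1243))**2 + 4368100) - 13182 = sqrt((1/(-361/1618 + 1243))**2 + 4368100) - 13182 = sqrt((1/(2010813/1618))**2 + 4368100) - 13182 = sqrt((1618/2010813)**2 + 4368100) - 13182 = sqrt(2617924/4043368920969 + 4368100) - 13182 = sqrt(17661839783687306824/4043368920969) - 13182 = 2*sqrt(4415459945921826706)/2010813 - 13182 = -13182 + 2*sqrt(4415459945921826706)/2010813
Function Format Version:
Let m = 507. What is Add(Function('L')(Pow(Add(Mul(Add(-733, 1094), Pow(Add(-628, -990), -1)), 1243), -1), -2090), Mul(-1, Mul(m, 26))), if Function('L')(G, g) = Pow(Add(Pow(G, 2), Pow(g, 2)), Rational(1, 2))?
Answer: Add(-13182, Mul(Rational(2, 2010813), Pow(4415459945921826706, Rational(1, 2)))) ≈ -11092.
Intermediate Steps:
Add(Function('L')(Pow(Add(Mul(Add(-733, 1094), Pow(Add(-628, -990), -1)), 1243), -1), -2090), Mul(-1, Mul(m, 26))) = Add(Pow(Add(Pow(Pow(Add(Mul(Add(-733, 1094), Pow(Add(-628, -990), -1)), 1243), -1), 2), Pow(-2090, 2)), Rational(1, 2)), Mul(-1, Mul(507, 26))) = Add(Pow(Add(Pow(Pow(Add(Mul(361, Pow(-1618, -1)), 1243), -1), 2), 4368100), Rational(1, 2)), Mul(-1, 13182)) = Add(Pow(Add(Pow(Pow(Add(Mul(361, Rational(-1, 1618)), 1243), -1), 2), 4368100), Rational(1, 2)), -13182) = Add(Pow(Add(Pow(Pow(Add(Rational(-361, 1618), 1243), -1), 2), 4368100), Rational(1, 2)), -13182) = Add(Pow(Add(Pow(Pow(Rational(2010813, 1618), -1), 2), 4368100), Rational(1, 2)), -13182) = Add(Pow(Add(Pow(Rational(1618, 2010813), 2), 4368100), Rational(1, 2)), -13182) = Add(Pow(Add(Rational(2617924, 4043368920969), 4368100), Rational(1, 2)), -13182) = Add(Pow(Rational(17661839783687306824, 4043368920969), Rational(1, 2)), -13182) = Add(Mul(Rational(2, 2010813), Pow(4415459945921826706, Rational(1, 2))), -13182) = Add(-13182, Mul(Rational(2, 2010813), Pow(4415459945921826706, Rational(1, 2))))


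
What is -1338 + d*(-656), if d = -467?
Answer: 305014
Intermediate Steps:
-1338 + d*(-656) = -1338 - 467*(-656) = -1338 + 306352 = 305014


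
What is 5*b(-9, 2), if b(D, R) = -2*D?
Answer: 90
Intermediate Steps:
5*b(-9, 2) = 5*(-2*(-9)) = 5*18 = 90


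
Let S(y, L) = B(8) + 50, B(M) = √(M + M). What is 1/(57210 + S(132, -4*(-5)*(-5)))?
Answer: 1/57264 ≈ 1.7463e-5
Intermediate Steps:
B(M) = √2*√M (B(M) = √(2*M) = √2*√M)
S(y, L) = 54 (S(y, L) = √2*√8 + 50 = √2*(2*√2) + 50 = 4 + 50 = 54)
1/(57210 + S(132, -4*(-5)*(-5))) = 1/(57210 + 54) = 1/57264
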